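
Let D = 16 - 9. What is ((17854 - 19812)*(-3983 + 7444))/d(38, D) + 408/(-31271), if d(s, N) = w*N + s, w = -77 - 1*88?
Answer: 211911791162/34929707 ≈ 6066.8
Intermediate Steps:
D = 7
w = -165 (w = -77 - 88 = -165)
d(s, N) = s - 165*N (d(s, N) = -165*N + s = s - 165*N)
((17854 - 19812)*(-3983 + 7444))/d(38, D) + 408/(-31271) = ((17854 - 19812)*(-3983 + 7444))/(38 - 165*7) + 408/(-31271) = (-1958*3461)/(38 - 1155) + 408*(-1/31271) = -6776638/(-1117) - 408/31271 = -6776638*(-1/1117) - 408/31271 = 6776638/1117 - 408/31271 = 211911791162/34929707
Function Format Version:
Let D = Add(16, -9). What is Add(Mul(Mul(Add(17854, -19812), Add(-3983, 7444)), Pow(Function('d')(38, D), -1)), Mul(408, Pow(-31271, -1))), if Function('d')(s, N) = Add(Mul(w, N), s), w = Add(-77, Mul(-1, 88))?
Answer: Rational(211911791162, 34929707) ≈ 6066.8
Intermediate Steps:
D = 7
w = -165 (w = Add(-77, -88) = -165)
Function('d')(s, N) = Add(s, Mul(-165, N)) (Function('d')(s, N) = Add(Mul(-165, N), s) = Add(s, Mul(-165, N)))
Add(Mul(Mul(Add(17854, -19812), Add(-3983, 7444)), Pow(Function('d')(38, D), -1)), Mul(408, Pow(-31271, -1))) = Add(Mul(Mul(Add(17854, -19812), Add(-3983, 7444)), Pow(Add(38, Mul(-165, 7)), -1)), Mul(408, Pow(-31271, -1))) = Add(Mul(Mul(-1958, 3461), Pow(Add(38, -1155), -1)), Mul(408, Rational(-1, 31271))) = Add(Mul(-6776638, Pow(-1117, -1)), Rational(-408, 31271)) = Add(Mul(-6776638, Rational(-1, 1117)), Rational(-408, 31271)) = Add(Rational(6776638, 1117), Rational(-408, 31271)) = Rational(211911791162, 34929707)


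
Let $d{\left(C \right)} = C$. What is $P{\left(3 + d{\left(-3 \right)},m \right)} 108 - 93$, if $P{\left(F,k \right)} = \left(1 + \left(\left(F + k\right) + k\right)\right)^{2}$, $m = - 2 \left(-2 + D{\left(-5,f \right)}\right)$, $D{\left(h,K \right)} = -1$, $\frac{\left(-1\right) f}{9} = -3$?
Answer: $18159$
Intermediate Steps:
$f = 27$ ($f = \left(-9\right) \left(-3\right) = 27$)
$m = 6$ ($m = - 2 \left(-2 - 1\right) = \left(-2\right) \left(-3\right) = 6$)
$P{\left(F,k \right)} = \left(1 + F + 2 k\right)^{2}$ ($P{\left(F,k \right)} = \left(1 + \left(F + 2 k\right)\right)^{2} = \left(1 + F + 2 k\right)^{2}$)
$P{\left(3 + d{\left(-3 \right)},m \right)} 108 - 93 = \left(1 + \left(3 - 3\right) + 2 \cdot 6\right)^{2} \cdot 108 - 93 = \left(1 + 0 + 12\right)^{2} \cdot 108 - 93 = 13^{2} \cdot 108 - 93 = 169 \cdot 108 - 93 = 18252 - 93 = 18159$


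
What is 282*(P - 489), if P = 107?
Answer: -107724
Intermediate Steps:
282*(P - 489) = 282*(107 - 489) = 282*(-382) = -107724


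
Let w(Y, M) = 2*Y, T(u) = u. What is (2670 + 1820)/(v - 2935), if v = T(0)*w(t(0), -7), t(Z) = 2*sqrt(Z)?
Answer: -898/587 ≈ -1.5298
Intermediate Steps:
v = 0 (v = 0*(2*(2*sqrt(0))) = 0*(2*(2*0)) = 0*(2*0) = 0*0 = 0)
(2670 + 1820)/(v - 2935) = (2670 + 1820)/(0 - 2935) = 4490/(-2935) = 4490*(-1/2935) = -898/587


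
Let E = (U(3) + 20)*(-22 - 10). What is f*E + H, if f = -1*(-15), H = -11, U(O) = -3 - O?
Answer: -6731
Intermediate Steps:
f = 15
E = -448 (E = ((-3 - 1*3) + 20)*(-22 - 10) = ((-3 - 3) + 20)*(-32) = (-6 + 20)*(-32) = 14*(-32) = -448)
f*E + H = 15*(-448) - 11 = -6720 - 11 = -6731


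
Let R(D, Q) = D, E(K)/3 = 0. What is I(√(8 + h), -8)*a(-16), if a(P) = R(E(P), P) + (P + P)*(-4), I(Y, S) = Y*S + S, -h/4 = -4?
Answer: -1024 - 2048*√6 ≈ -6040.6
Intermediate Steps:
h = 16 (h = -4*(-4) = 16)
E(K) = 0 (E(K) = 3*0 = 0)
I(Y, S) = S + S*Y (I(Y, S) = S*Y + S = S + S*Y)
a(P) = -8*P (a(P) = 0 + (P + P)*(-4) = 0 + (2*P)*(-4) = 0 - 8*P = -8*P)
I(√(8 + h), -8)*a(-16) = (-8*(1 + √(8 + 16)))*(-8*(-16)) = -8*(1 + √24)*128 = -8*(1 + 2*√6)*128 = (-8 - 16*√6)*128 = -1024 - 2048*√6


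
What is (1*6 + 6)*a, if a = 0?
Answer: 0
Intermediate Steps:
(1*6 + 6)*a = (1*6 + 6)*0 = (6 + 6)*0 = 12*0 = 0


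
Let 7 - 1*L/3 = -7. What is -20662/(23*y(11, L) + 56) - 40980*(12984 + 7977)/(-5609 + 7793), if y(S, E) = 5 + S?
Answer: -7588612511/19292 ≈ -3.9336e+5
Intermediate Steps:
L = 42 (L = 21 - 3*(-7) = 21 + 21 = 42)
-20662/(23*y(11, L) + 56) - 40980*(12984 + 7977)/(-5609 + 7793) = -20662/(23*(5 + 11) + 56) - 40980*(12984 + 7977)/(-5609 + 7793) = -20662/(23*16 + 56) - 40980/(2184/20961) = -20662/(368 + 56) - 40980/(2184*(1/20961)) = -20662/424 - 40980/728/6987 = -20662*1/424 - 40980*6987/728 = -10331/212 - 71581815/182 = -7588612511/19292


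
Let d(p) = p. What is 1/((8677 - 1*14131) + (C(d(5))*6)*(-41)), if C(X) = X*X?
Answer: -1/11604 ≈ -8.6177e-5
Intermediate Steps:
C(X) = X²
1/((8677 - 1*14131) + (C(d(5))*6)*(-41)) = 1/((8677 - 1*14131) + (5²*6)*(-41)) = 1/((8677 - 14131) + (25*6)*(-41)) = 1/(-5454 + 150*(-41)) = 1/(-5454 - 6150) = 1/(-11604) = -1/11604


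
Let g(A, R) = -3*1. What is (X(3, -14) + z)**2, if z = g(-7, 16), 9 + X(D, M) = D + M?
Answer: 529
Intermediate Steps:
g(A, R) = -3
X(D, M) = -9 + D + M (X(D, M) = -9 + (D + M) = -9 + D + M)
z = -3
(X(3, -14) + z)**2 = ((-9 + 3 - 14) - 3)**2 = (-20 - 3)**2 = (-23)**2 = 529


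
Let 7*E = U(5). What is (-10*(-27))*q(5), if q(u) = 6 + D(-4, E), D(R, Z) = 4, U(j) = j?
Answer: 2700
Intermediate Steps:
E = 5/7 (E = (1/7)*5 = 5/7 ≈ 0.71429)
q(u) = 10 (q(u) = 6 + 4 = 10)
(-10*(-27))*q(5) = -10*(-27)*10 = 270*10 = 2700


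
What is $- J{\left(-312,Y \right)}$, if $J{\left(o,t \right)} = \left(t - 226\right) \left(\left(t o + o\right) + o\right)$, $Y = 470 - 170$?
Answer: $6972576$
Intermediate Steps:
$Y = 300$ ($Y = 470 - 170 = 300$)
$J{\left(o,t \right)} = \left(-226 + t\right) \left(2 o + o t\right)$ ($J{\left(o,t \right)} = \left(-226 + t\right) \left(\left(o t + o\right) + o\right) = \left(-226 + t\right) \left(\left(o + o t\right) + o\right) = \left(-226 + t\right) \left(2 o + o t\right)$)
$- J{\left(-312,Y \right)} = - \left(-312\right) \left(-452 + 300^{2} - 67200\right) = - \left(-312\right) \left(-452 + 90000 - 67200\right) = - \left(-312\right) 22348 = \left(-1\right) \left(-6972576\right) = 6972576$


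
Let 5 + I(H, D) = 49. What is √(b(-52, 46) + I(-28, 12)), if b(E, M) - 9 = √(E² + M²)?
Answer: √(53 + 2*√1205) ≈ 11.065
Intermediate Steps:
I(H, D) = 44 (I(H, D) = -5 + 49 = 44)
b(E, M) = 9 + √(E² + M²)
√(b(-52, 46) + I(-28, 12)) = √((9 + √((-52)² + 46²)) + 44) = √((9 + √(2704 + 2116)) + 44) = √((9 + √4820) + 44) = √((9 + 2*√1205) + 44) = √(53 + 2*√1205)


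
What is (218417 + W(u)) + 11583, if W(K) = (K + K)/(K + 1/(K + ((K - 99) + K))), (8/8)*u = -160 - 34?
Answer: 30386714228/132115 ≈ 2.3000e+5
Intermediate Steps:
u = -194 (u = -160 - 34 = -194)
W(K) = 2*K/(K + 1/(-99 + 3*K)) (W(K) = (2*K)/(K + 1/(K + ((-99 + K) + K))) = (2*K)/(K + 1/(K + (-99 + 2*K))) = (2*K)/(K + 1/(-99 + 3*K)) = 2*K/(K + 1/(-99 + 3*K)))
(218417 + W(u)) + 11583 = (218417 + 6*(-194)*(-33 - 194)/(1 - 99*(-194) + 3*(-194)**2)) + 11583 = (218417 + 6*(-194)*(-227)/(1 + 19206 + 3*37636)) + 11583 = (218417 + 6*(-194)*(-227)/(1 + 19206 + 112908)) + 11583 = (218417 + 6*(-194)*(-227)/132115) + 11583 = (218417 + 6*(-194)*(1/132115)*(-227)) + 11583 = (218417 + 264228/132115) + 11583 = 28856426183/132115 + 11583 = 30386714228/132115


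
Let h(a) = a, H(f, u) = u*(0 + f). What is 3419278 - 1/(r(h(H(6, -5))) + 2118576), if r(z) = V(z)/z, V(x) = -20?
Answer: 21732007762937/6355730 ≈ 3.4193e+6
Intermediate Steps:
H(f, u) = f*u (H(f, u) = u*f = f*u)
r(z) = -20/z
3419278 - 1/(r(h(H(6, -5))) + 2118576) = 3419278 - 1/(-20/(6*(-5)) + 2118576) = 3419278 - 1/(-20/(-30) + 2118576) = 3419278 - 1/(-20*(-1/30) + 2118576) = 3419278 - 1/(2/3 + 2118576) = 3419278 - 1/6355730/3 = 3419278 - 1*3/6355730 = 3419278 - 3/6355730 = 21732007762937/6355730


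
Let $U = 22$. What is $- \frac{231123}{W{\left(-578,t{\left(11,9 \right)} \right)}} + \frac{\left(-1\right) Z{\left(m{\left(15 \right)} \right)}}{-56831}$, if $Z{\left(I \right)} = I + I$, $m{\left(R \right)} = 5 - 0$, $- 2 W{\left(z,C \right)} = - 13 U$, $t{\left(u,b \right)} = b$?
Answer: $- \frac{13134949783}{8126833} \approx -1616.2$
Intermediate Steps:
$W{\left(z,C \right)} = 143$ ($W{\left(z,C \right)} = - \frac{\left(-13\right) 22}{2} = \left(- \frac{1}{2}\right) \left(-286\right) = 143$)
$m{\left(R \right)} = 5$ ($m{\left(R \right)} = 5 + 0 = 5$)
$Z{\left(I \right)} = 2 I$
$- \frac{231123}{W{\left(-578,t{\left(11,9 \right)} \right)}} + \frac{\left(-1\right) Z{\left(m{\left(15 \right)} \right)}}{-56831} = - \frac{231123}{143} + \frac{\left(-1\right) 2 \cdot 5}{-56831} = \left(-231123\right) \frac{1}{143} + \left(-1\right) 10 \left(- \frac{1}{56831}\right) = - \frac{231123}{143} - - \frac{10}{56831} = - \frac{231123}{143} + \frac{10}{56831} = - \frac{13134949783}{8126833}$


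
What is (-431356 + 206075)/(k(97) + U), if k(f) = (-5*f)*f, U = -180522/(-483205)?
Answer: 108856905605/22732198703 ≈ 4.7887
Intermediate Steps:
U = 180522/483205 (U = -180522*(-1/483205) = 180522/483205 ≈ 0.37359)
k(f) = -5*f**2
(-431356 + 206075)/(k(97) + U) = (-431356 + 206075)/(-5*97**2 + 180522/483205) = -225281/(-5*9409 + 180522/483205) = -225281/(-47045 + 180522/483205) = -225281/(-22732198703/483205) = -225281*(-483205/22732198703) = 108856905605/22732198703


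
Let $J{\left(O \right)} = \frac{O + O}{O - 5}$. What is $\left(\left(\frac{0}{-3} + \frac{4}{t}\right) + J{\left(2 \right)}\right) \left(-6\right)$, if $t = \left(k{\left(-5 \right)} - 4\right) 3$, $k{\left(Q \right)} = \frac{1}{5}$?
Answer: $\frac{192}{19} \approx 10.105$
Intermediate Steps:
$J{\left(O \right)} = \frac{2 O}{-5 + O}$
$k{\left(Q \right)} = \frac{1}{5}$
$t = - \frac{57}{5}$ ($t = \left(\frac{1}{5} - 4\right) 3 = \left(- \frac{19}{5}\right) 3 = - \frac{57}{5} \approx -11.4$)
$\left(\left(\frac{0}{-3} + \frac{4}{t}\right) + J{\left(2 \right)}\right) \left(-6\right) = \left(\left(\frac{0}{-3} + \frac{4}{- \frac{57}{5}}\right) + 2 \cdot 2 \frac{1}{-5 + 2}\right) \left(-6\right) = \left(\left(0 \left(- \frac{1}{3}\right) + 4 \left(- \frac{5}{57}\right)\right) + 2 \cdot 2 \frac{1}{-3}\right) \left(-6\right) = \left(\left(0 - \frac{20}{57}\right) + 2 \cdot 2 \left(- \frac{1}{3}\right)\right) \left(-6\right) = \left(- \frac{20}{57} - \frac{4}{3}\right) \left(-6\right) = \left(- \frac{32}{19}\right) \left(-6\right) = \frac{192}{19}$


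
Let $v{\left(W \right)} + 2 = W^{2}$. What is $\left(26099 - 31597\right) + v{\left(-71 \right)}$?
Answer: $-459$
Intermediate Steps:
$v{\left(W \right)} = -2 + W^{2}$
$\left(26099 - 31597\right) + v{\left(-71 \right)} = \left(26099 - 31597\right) - \left(2 - \left(-71\right)^{2}\right) = -5498 + \left(-2 + 5041\right) = -5498 + 5039 = -459$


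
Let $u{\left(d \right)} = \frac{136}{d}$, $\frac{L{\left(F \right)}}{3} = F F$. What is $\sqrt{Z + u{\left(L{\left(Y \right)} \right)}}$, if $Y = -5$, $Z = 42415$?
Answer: $\frac{\sqrt{9543783}}{15} \approx 205.95$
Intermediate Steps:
$L{\left(F \right)} = 3 F^{2}$ ($L{\left(F \right)} = 3 F F = 3 F^{2}$)
$\sqrt{Z + u{\left(L{\left(Y \right)} \right)}} = \sqrt{42415 + \frac{136}{3 \left(-5\right)^{2}}} = \sqrt{42415 + \frac{136}{3 \cdot 25}} = \sqrt{42415 + \frac{136}{75}} = \sqrt{\frac{3181261}{75}} = \frac{\sqrt{9543783}}{15}$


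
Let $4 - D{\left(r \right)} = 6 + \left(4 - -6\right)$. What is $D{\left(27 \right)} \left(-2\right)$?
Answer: $24$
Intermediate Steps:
$D{\left(r \right)} = -12$ ($D{\left(r \right)} = 4 - \left(6 + \left(4 - -6\right)\right) = 4 - \left(6 + \left(4 + 6\right)\right) = 4 - \left(6 + 10\right) = 4 - 16 = -12$)
$D{\left(27 \right)} \left(-2\right) = \left(-12\right) \left(-2\right) = 24$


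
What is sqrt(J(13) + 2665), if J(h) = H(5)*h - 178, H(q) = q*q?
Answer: 2*sqrt(703) ≈ 53.028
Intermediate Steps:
H(q) = q**2
J(h) = -178 + 25*h (J(h) = 5**2*h - 178 = 25*h - 178 = -178 + 25*h)
sqrt(J(13) + 2665) = sqrt((-178 + 25*13) + 2665) = sqrt((-178 + 325) + 2665) = sqrt(147 + 2665) = sqrt(2812) = 2*sqrt(703)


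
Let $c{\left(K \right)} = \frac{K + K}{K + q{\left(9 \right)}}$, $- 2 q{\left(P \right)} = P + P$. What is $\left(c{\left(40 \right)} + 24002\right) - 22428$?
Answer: $\frac{48874}{31} \approx 1576.6$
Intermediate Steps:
$q{\left(P \right)} = - P$ ($q{\left(P \right)} = - \frac{P + P}{2} = - \frac{2 P}{2} = - P$)
$c{\left(K \right)} = \frac{2 K}{-9 + K}$ ($c{\left(K \right)} = \frac{K + K}{K - 9} = \frac{2 K}{K - 9} = \frac{2 K}{-9 + K}$)
$\left(c{\left(40 \right)} + 24002\right) - 22428 = \left(2 \cdot 40 \frac{1}{-9 + 40} + 24002\right) - 22428 = \left(2 \cdot 40 \cdot \frac{1}{31} + 24002\right) - 22428 = \left(\frac{80}{31} + 24002\right) - 22428 = \frac{744142}{31} - 22428 = \frac{48874}{31}$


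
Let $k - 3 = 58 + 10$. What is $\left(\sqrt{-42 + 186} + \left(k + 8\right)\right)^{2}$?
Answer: $8281$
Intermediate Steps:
$k = 71$ ($k = 3 + \left(58 + 10\right) = 3 + 68 = 71$)
$\left(\sqrt{-42 + 186} + \left(k + 8\right)\right)^{2} = \left(\sqrt{-42 + 186} + \left(71 + 8\right)\right)^{2} = \left(\sqrt{144} + 79\right)^{2} = \left(12 + 79\right)^{2} = 91^{2} = 8281$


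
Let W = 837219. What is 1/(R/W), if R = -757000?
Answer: -837219/757000 ≈ -1.1060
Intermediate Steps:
1/(R/W) = 1/(-757000/837219) = -837219/757000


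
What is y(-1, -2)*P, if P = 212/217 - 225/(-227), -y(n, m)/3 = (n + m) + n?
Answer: 1163388/49259 ≈ 23.618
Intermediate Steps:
y(n, m) = -6*n - 3*m (y(n, m) = -3*((n + m) + n) = -3*((m + n) + n) = -3*(m + 2*n) = -6*n - 3*m)
P = 96949/49259 (P = 212*(1/217) - 225*(-1/227) = 212/217 + 225/227 = 96949/49259 ≈ 1.9681)
y(-1, -2)*P = (-6*(-1) - 3*(-2))*(96949/49259) = (6 + 6)*(96949/49259) = 12*(96949/49259) = 1163388/49259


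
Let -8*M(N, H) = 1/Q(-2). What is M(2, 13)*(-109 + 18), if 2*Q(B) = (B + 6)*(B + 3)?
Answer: 91/16 ≈ 5.6875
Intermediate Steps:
Q(B) = (3 + B)*(6 + B)/2 (Q(B) = ((B + 6)*(B + 3))/2 = ((6 + B)*(3 + B))/2 = ((3 + B)*(6 + B))/2 = (3 + B)*(6 + B)/2)
M(N, H) = -1/16 (M(N, H) = -1/(8*(9 + (1/2)*(-2)**2 + (9/2)*(-2))) = -1/(8*(9 + (1/2)*4 - 9)) = -1/(8*(9 + 2 - 9)) = -1/8/2 = -1/8*1/2 = -1/16)
M(2, 13)*(-109 + 18) = -(-109 + 18)/16 = -1/16*(-91) = 91/16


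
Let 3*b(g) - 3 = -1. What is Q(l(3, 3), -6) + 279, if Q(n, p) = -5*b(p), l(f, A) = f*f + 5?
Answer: 827/3 ≈ 275.67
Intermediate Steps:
l(f, A) = 5 + f**2 (l(f, A) = f**2 + 5 = 5 + f**2)
b(g) = 2/3 (b(g) = 1 + (1/3)*(-1) = 1 - 1/3 = 2/3)
Q(n, p) = -10/3 (Q(n, p) = -5*2/3 = -10/3)
Q(l(3, 3), -6) + 279 = -10/3 + 279 = 827/3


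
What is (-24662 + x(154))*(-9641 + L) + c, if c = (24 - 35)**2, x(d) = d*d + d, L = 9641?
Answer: 121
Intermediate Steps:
x(d) = d + d**2 (x(d) = d**2 + d = d + d**2)
c = 121 (c = (-11)**2 = 121)
(-24662 + x(154))*(-9641 + L) + c = (-24662 + 154*(1 + 154))*(-9641 + 9641) + 121 = (-24662 + 154*155)*0 + 121 = (-24662 + 23870)*0 + 121 = -792*0 + 121 = 0 + 121 = 121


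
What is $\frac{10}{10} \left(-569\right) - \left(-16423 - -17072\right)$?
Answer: $-1218$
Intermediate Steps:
$\frac{10}{10} \left(-569\right) - \left(-16423 - -17072\right) = 10 \cdot \frac{1}{10} \left(-569\right) - \left(-16423 + 17072\right) = 1 \left(-569\right) - 649 = -569 - 649 = -1218$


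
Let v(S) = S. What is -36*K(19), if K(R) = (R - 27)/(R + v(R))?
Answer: 144/19 ≈ 7.5789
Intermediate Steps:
K(R) = (-27 + R)/(2*R) (K(R) = (R - 27)/(R + R) = (-27 + R)/((2*R)) = (-27 + R)*(1/(2*R)) = (-27 + R)/(2*R))
-36*K(19) = -18*(-27 + 19)/19 = -18*(-8)/19 = -36*(-4/19) = 144/19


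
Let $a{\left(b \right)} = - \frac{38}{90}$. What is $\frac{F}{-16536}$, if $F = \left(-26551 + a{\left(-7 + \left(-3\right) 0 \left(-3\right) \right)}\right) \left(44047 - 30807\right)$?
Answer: $\frac{395483434}{18603} \approx 21259.0$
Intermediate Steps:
$a{\left(b \right)} = - \frac{19}{45}$ ($a{\left(b \right)} = \left(-38\right) \frac{1}{90} = - \frac{19}{45}$)
$F = - \frac{3163867472}{9}$ ($F = \left(-26551 - \frac{19}{45}\right) \left(44047 - 30807\right) = \left(- \frac{1194814}{45}\right) 13240 = - \frac{3163867472}{9} \approx -3.5154 \cdot 10^{8}$)
$\frac{F}{-16536} = - \frac{3163867472}{9 \left(-16536\right)} = \left(- \frac{3163867472}{9}\right) \left(- \frac{1}{16536}\right) = \frac{395483434}{18603}$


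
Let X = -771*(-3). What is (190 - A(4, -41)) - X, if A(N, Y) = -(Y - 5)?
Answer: -2169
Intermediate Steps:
A(N, Y) = 5 - Y (A(N, Y) = -(-5 + Y) = 5 - Y)
X = 2313
(190 - A(4, -41)) - X = (190 - (5 - 1*(-41))) - 1*2313 = (190 - (5 + 41)) - 2313 = (190 - 1*46) - 2313 = (190 - 46) - 2313 = 144 - 2313 = -2169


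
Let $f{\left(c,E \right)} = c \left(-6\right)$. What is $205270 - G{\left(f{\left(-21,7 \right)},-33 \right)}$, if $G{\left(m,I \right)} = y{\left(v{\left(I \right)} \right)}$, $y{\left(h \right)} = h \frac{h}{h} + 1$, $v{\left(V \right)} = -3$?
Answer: $205272$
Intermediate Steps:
$y{\left(h \right)} = 1 + h$ ($y{\left(h \right)} = h 1 + 1 = h + 1 = 1 + h$)
$f{\left(c,E \right)} = - 6 c$
$G{\left(m,I \right)} = -2$ ($G{\left(m,I \right)} = 1 - 3 = -2$)
$205270 - G{\left(f{\left(-21,7 \right)},-33 \right)} = 205270 - -2 = 205270 + 2 = 205272$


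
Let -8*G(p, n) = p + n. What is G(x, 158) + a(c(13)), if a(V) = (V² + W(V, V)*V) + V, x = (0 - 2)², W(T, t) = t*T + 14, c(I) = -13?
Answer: -8973/4 ≈ -2243.3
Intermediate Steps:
W(T, t) = 14 + T*t (W(T, t) = T*t + 14 = 14 + T*t)
x = 4 (x = (-2)² = 4)
G(p, n) = -n/8 - p/8 (G(p, n) = -(p + n)/8 = -(n + p)/8 = -n/8 - p/8)
a(V) = V + V² + V*(14 + V²) (a(V) = (V² + (14 + V*V)*V) + V = (V² + (14 + V²)*V) + V = (V² + V*(14 + V²)) + V = V + V² + V*(14 + V²))
G(x, 158) + a(c(13)) = (-⅛*158 - ⅛*4) - 13*(15 - 13 + (-13)²) = (-79/4 - ½) - 13*(15 - 13 + 169) = -81/4 - 13*171 = -81/4 - 2223 = -8973/4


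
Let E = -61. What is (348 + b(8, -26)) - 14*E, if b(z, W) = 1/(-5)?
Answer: 6009/5 ≈ 1201.8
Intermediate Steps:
b(z, W) = -1/5
(348 + b(8, -26)) - 14*E = (348 - 1/5) - 14*(-61) = 1739/5 + 854 = 6009/5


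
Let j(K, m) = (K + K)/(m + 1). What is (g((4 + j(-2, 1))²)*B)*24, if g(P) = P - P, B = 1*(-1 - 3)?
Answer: 0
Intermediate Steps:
j(K, m) = 2*K/(1 + m) (j(K, m) = (2*K)/(1 + m) = 2*K/(1 + m))
B = -4 (B = 1*(-4) = -4)
g(P) = 0
(g((4 + j(-2, 1))²)*B)*24 = (0*(-4))*24 = 0*24 = 0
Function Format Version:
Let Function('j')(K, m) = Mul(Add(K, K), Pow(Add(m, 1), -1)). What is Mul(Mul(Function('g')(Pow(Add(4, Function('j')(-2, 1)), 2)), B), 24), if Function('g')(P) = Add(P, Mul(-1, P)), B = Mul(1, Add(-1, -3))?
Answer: 0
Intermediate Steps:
Function('j')(K, m) = Mul(2, K, Pow(Add(1, m), -1)) (Function('j')(K, m) = Mul(Mul(2, K), Pow(Add(1, m), -1)) = Mul(2, K, Pow(Add(1, m), -1)))
B = -4 (B = Mul(1, -4) = -4)
Function('g')(P) = 0
Mul(Mul(Function('g')(Pow(Add(4, Function('j')(-2, 1)), 2)), B), 24) = Mul(Mul(0, -4), 24) = Mul(0, 24) = 0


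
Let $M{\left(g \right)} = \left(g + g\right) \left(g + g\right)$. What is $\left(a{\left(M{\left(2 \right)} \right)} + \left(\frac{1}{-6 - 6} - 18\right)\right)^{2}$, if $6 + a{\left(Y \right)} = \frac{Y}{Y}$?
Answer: $\frac{76729}{144} \approx 532.84$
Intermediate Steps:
$M{\left(g \right)} = 4 g^{2}$ ($M{\left(g \right)} = 2 g 2 g = 4 g^{2}$)
$a{\left(Y \right)} = -5$ ($a{\left(Y \right)} = -6 + \frac{Y}{Y} = -6 + 1 = -5$)
$\left(a{\left(M{\left(2 \right)} \right)} + \left(\frac{1}{-6 - 6} - 18\right)\right)^{2} = \left(-5 + \left(\frac{1}{-6 - 6} - 18\right)\right)^{2} = \left(-5 - \left(18 - \frac{1}{-12}\right)\right)^{2} = \left(-5 - \frac{217}{12}\right)^{2} = \left(- \frac{277}{12}\right)^{2} = \frac{76729}{144}$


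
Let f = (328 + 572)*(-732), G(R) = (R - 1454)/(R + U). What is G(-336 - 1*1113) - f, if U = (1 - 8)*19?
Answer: 1042224503/1582 ≈ 6.5880e+5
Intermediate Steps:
U = -133 (U = -7*19 = -133)
G(R) = (-1454 + R)/(-133 + R) (G(R) = (R - 1454)/(R - 133) = (-1454 + R)/(-133 + R))
f = -658800 (f = 900*(-732) = -658800)
G(-336 - 1*1113) - f = (-1454 + (-336 - 1*1113))/(-133 + (-336 - 1*1113)) - 1*(-658800) = (-1454 + (-336 - 1113))/(-133 + (-336 - 1113)) + 658800 = (-1454 - 1449)/(-133 - 1449) + 658800 = -2903/(-1582) + 658800 = -1/1582*(-2903) + 658800 = 2903/1582 + 658800 = 1042224503/1582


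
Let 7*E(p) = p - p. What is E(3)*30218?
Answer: 0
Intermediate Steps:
E(p) = 0 (E(p) = (p - p)/7 = (1/7)*0 = 0)
E(3)*30218 = 0*30218 = 0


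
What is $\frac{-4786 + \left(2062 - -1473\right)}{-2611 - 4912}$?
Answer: $\frac{1251}{7523} \approx 0.16629$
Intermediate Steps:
$\frac{-4786 + \left(2062 - -1473\right)}{-2611 - 4912} = \frac{-4786 + \left(2062 + 1473\right)}{-7523} = \left(-4786 + 3535\right) \left(- \frac{1}{7523}\right) = \left(-1251\right) \left(- \frac{1}{7523}\right) = \frac{1251}{7523}$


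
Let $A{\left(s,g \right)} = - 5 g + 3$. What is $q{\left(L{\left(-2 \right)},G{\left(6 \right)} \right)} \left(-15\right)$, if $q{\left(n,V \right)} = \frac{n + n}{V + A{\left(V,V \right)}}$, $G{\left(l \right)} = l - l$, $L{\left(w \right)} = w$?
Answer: $20$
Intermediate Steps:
$A{\left(s,g \right)} = 3 - 5 g$
$G{\left(l \right)} = 0$
$q{\left(n,V \right)} = \frac{2 n}{3 - 4 V}$ ($q{\left(n,V \right)} = \frac{n + n}{V - \left(-3 + 5 V\right)} = \frac{2 n}{3 - 4 V}$)
$q{\left(L{\left(-2 \right)},G{\left(6 \right)} \right)} \left(-15\right) = \left(-2\right) \left(-2\right) \frac{1}{-3 + 4 \cdot 0} \left(-15\right) = \left(-2\right) \left(-2\right) \frac{1}{-3 + 0} \left(-15\right) = \left(-2\right) \left(-2\right) \frac{1}{-3} \left(-15\right) = \left(-2\right) \left(-2\right) \left(- \frac{1}{3}\right) \left(-15\right) = \left(- \frac{4}{3}\right) \left(-15\right) = 20$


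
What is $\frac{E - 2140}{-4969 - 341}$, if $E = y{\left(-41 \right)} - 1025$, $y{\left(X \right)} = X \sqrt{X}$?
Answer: $\frac{211}{354} + \frac{41 i \sqrt{41}}{5310} \approx 0.59605 + 0.04944 i$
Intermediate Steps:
$y{\left(X \right)} = X^{\frac{3}{2}}$
$E = -1025 - 41 i \sqrt{41}$ ($E = \left(-41\right)^{\frac{3}{2}} - 1025 = - 41 i \sqrt{41} - 1025 = -1025 - 41 i \sqrt{41} \approx -1025.0 - 262.53 i$)
$\frac{E - 2140}{-4969 - 341} = \frac{\left(-1025 - 41 i \sqrt{41}\right) - 2140}{-4969 - 341} = \frac{-3165 - 41 i \sqrt{41}}{-5310} = \left(-3165 - 41 i \sqrt{41}\right) \left(- \frac{1}{5310}\right) = \frac{211}{354} + \frac{41 i \sqrt{41}}{5310}$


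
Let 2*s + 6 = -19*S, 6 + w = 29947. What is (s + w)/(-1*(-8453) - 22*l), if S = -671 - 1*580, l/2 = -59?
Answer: 83645/22098 ≈ 3.7852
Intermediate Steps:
l = -118 (l = 2*(-59) = -118)
S = -1251 (S = -671 - 580 = -1251)
w = 29941 (w = -6 + 29947 = 29941)
s = 23763/2 (s = -3 + (-19*(-1251))/2 = -3 + (½)*23769 = -3 + 23769/2 = 23763/2 ≈ 11882.)
(s + w)/(-1*(-8453) - 22*l) = (23763/2 + 29941)/(-1*(-8453) - 22*(-118)) = 83645/(2*(8453 + 2596)) = (83645/2)/11049 = (83645/2)*(1/11049) = 83645/22098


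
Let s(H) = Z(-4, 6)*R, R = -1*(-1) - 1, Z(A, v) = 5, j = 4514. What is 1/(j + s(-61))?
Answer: 1/4514 ≈ 0.00022153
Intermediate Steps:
R = 0 (R = 1 - 1 = 0)
s(H) = 0 (s(H) = 5*0 = 0)
1/(j + s(-61)) = 1/(4514 + 0) = 1/4514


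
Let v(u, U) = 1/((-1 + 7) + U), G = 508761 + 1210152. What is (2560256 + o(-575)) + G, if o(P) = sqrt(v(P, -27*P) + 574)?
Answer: 4279169 + sqrt(138455681145)/15531 ≈ 4.2792e+6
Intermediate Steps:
G = 1718913
v(u, U) = 1/(6 + U)
o(P) = sqrt(574 + 1/(6 - 27*P)) (o(P) = sqrt(1/(6 - 27*P) + 574) = sqrt(574 + 1/(6 - 27*P)))
(2560256 + o(-575)) + G = (2560256 + sqrt(574 - 1/(-6 + 27*(-575)))) + 1718913 = (2560256 + sqrt(574 - 1/(-6 - 15525))) + 1718913 = (2560256 + sqrt(574 - 1/(-15531))) + 1718913 = (2560256 + sqrt(574 - 1*(-1/15531))) + 1718913 = (2560256 + sqrt(574 + 1/15531)) + 1718913 = (2560256 + sqrt(8914795/15531)) + 1718913 = (2560256 + sqrt(138455681145)/15531) + 1718913 = 4279169 + sqrt(138455681145)/15531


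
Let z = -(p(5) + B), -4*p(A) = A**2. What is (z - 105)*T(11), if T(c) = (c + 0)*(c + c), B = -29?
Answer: -33759/2 ≈ -16880.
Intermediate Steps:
p(A) = -A**2/4
T(c) = 2*c**2 (T(c) = c*(2*c) = 2*c**2)
z = 141/4 (z = -(-1/4*5**2 - 29) = -(-1/4*25 - 29) = -(-25/4 - 29) = -1*(-141/4) = 141/4 ≈ 35.250)
(z - 105)*T(11) = (141/4 - 105)*(2*11**2) = -279*121/2 = -279/4*242 = -33759/2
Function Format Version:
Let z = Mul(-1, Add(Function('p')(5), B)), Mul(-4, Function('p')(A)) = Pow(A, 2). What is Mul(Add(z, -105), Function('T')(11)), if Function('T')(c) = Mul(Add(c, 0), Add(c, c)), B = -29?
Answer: Rational(-33759, 2) ≈ -16880.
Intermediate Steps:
Function('p')(A) = Mul(Rational(-1, 4), Pow(A, 2))
Function('T')(c) = Mul(2, Pow(c, 2)) (Function('T')(c) = Mul(c, Mul(2, c)) = Mul(2, Pow(c, 2)))
z = Rational(141, 4) (z = Mul(-1, Add(Mul(Rational(-1, 4), Pow(5, 2)), -29)) = Mul(-1, Add(Mul(Rational(-1, 4), 25), -29)) = Mul(-1, Add(Rational(-25, 4), -29)) = Mul(-1, Rational(-141, 4)) = Rational(141, 4) ≈ 35.250)
Mul(Add(z, -105), Function('T')(11)) = Mul(Add(Rational(141, 4), -105), Mul(2, Pow(11, 2))) = Mul(Rational(-279, 4), Mul(2, 121)) = Mul(Rational(-279, 4), 242) = Rational(-33759, 2)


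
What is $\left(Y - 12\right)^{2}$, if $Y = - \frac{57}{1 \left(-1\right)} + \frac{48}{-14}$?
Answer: $\frac{84681}{49} \approx 1728.2$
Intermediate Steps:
$Y = \frac{375}{7}$ ($Y = - \frac{57}{-1} + 48 \left(- \frac{1}{14}\right) = \left(-57\right) \left(-1\right) - \frac{24}{7} = 57 - \frac{24}{7} = \frac{375}{7} \approx 53.571$)
$\left(Y - 12\right)^{2} = \left(\frac{375}{7} - 12\right)^{2} = \left(\frac{291}{7}\right)^{2} = \frac{84681}{49}$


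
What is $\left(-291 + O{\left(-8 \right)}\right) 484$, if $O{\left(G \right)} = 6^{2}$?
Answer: $-123420$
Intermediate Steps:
$O{\left(G \right)} = 36$
$\left(-291 + O{\left(-8 \right)}\right) 484 = \left(-291 + 36\right) 484 = \left(-255\right) 484 = -123420$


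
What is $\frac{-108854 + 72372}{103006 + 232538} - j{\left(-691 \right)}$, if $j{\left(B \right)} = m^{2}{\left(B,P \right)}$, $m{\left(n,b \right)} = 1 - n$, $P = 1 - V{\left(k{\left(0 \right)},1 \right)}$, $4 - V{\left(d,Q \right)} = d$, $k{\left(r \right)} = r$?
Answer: $- \frac{80339989249}{167772} \approx -4.7886 \cdot 10^{5}$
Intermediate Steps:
$V{\left(d,Q \right)} = 4 - d$
$P = -3$ ($P = 1 - \left(4 - 0\right) = 1 - \left(4 + 0\right) = 1 - 4 = -3$)
$j{\left(B \right)} = \left(1 - B\right)^{2}$
$\frac{-108854 + 72372}{103006 + 232538} - j{\left(-691 \right)} = \frac{-108854 + 72372}{103006 + 232538} - \left(-1 - 691\right)^{2} = - \frac{36482}{335544} - \left(-692\right)^{2} = \left(-36482\right) \frac{1}{335544} - 478864 = - \frac{18241}{167772} - 478864 = - \frac{80339989249}{167772}$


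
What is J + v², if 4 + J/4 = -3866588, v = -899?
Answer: -14658167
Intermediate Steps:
J = -15466368 (J = -16 + 4*(-3866588) = -16 - 15466352 = -15466368)
J + v² = -15466368 + (-899)² = -15466368 + 808201 = -14658167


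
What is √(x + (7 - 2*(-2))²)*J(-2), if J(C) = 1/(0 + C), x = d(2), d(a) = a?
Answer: -√123/2 ≈ -5.5453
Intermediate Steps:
x = 2
J(C) = 1/C
√(x + (7 - 2*(-2))²)*J(-2) = √(2 + (7 - 2*(-2))²)/(-2) = √(2 + (7 + 4)²)*(-½) = √(2 + 11²)*(-½) = √(2 + 121)*(-½) = √123*(-½) = -√123/2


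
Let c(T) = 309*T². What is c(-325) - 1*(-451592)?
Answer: 33089717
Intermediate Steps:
c(-325) - 1*(-451592) = 309*(-325)² - 1*(-451592) = 309*105625 + 451592 = 32638125 + 451592 = 33089717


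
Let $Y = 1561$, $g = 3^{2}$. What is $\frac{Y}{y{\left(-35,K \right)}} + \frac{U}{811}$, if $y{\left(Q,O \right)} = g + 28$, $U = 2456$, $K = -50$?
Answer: $\frac{1356843}{30007} \approx 45.218$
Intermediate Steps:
$g = 9$
$y{\left(Q,O \right)} = 37$ ($y{\left(Q,O \right)} = 9 + 28 = 37$)
$\frac{Y}{y{\left(-35,K \right)}} + \frac{U}{811} = \frac{1561}{37} + \frac{2456}{811} = \frac{1356843}{30007}$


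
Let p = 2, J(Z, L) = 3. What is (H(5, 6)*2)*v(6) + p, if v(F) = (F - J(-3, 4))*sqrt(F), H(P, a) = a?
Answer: 2 + 36*sqrt(6) ≈ 90.182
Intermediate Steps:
v(F) = sqrt(F)*(-3 + F) (v(F) = (F - 1*3)*sqrt(F) = (F - 3)*sqrt(F) = (-3 + F)*sqrt(F) = sqrt(F)*(-3 + F))
(H(5, 6)*2)*v(6) + p = (6*2)*(sqrt(6)*(-3 + 6)) + 2 = 12*(sqrt(6)*3) + 2 = 12*(3*sqrt(6)) + 2 = 36*sqrt(6) + 2 = 2 + 36*sqrt(6)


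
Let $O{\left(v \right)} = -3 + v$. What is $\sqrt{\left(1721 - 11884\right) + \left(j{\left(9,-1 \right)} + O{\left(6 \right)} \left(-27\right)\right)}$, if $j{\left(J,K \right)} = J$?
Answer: $i \sqrt{10235} \approx 101.17 i$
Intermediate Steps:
$\sqrt{\left(1721 - 11884\right) + \left(j{\left(9,-1 \right)} + O{\left(6 \right)} \left(-27\right)\right)} = \sqrt{\left(1721 - 11884\right) + \left(9 + \left(-3 + 6\right) \left(-27\right)\right)} = \sqrt{-10163 + \left(9 + 3 \left(-27\right)\right)} = \sqrt{-10163 + \left(9 - 81\right)} = \sqrt{-10163 - 72} = \sqrt{-10235} = i \sqrt{10235}$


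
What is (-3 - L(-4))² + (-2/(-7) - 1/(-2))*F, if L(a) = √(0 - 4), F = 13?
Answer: 213/14 + 12*I ≈ 15.214 + 12.0*I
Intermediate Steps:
L(a) = 2*I (L(a) = √(-4) = 2*I)
(-3 - L(-4))² + (-2/(-7) - 1/(-2))*F = (-3 - 2*I)² + (-2/(-7) - 1/(-2))*13 = (-3 - 2*I)² + (-2*(-⅐) - 1*(-½))*13 = (-3 - 2*I)² + (2/7 + ½)*13 = (-3 - 2*I)² + (11/14)*13 = (-3 - 2*I)² + 143/14 = 143/14 + (-3 - 2*I)²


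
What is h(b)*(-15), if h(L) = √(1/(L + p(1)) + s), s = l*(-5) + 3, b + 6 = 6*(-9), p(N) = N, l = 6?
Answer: -15*I*√94046/59 ≈ -77.967*I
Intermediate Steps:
b = -60 (b = -6 + 6*(-9) = -6 - 54 = -60)
s = -27 (s = 6*(-5) + 3 = -30 + 3 = -27)
h(L) = √(-27 + 1/(1 + L)) (h(L) = √(1/(L + 1) - 27) = √(1/(1 + L) - 27) = √(-27 + 1/(1 + L)))
h(b)*(-15) = √((-26 - 27*(-60))/(1 - 60))*(-15) = √((-26 + 1620)/(-59))*(-15) = √(-1/59*1594)*(-15) = √(-1594/59)*(-15) = (I*√94046/59)*(-15) = -15*I*√94046/59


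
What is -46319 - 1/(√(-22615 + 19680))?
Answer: -46319 + I*√2935/2935 ≈ -46319.0 + 0.018458*I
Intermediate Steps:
-46319 - 1/(√(-22615 + 19680)) = -46319 - 1/(√(-2935)) = -46319 - 1/(I*√2935) = -46319 - (-1)*I*√2935/2935 = -46319 + I*√2935/2935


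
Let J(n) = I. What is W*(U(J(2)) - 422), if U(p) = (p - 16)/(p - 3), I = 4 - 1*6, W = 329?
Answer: -688268/5 ≈ -1.3765e+5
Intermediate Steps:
I = -2 (I = 4 - 6 = -2)
J(n) = -2
U(p) = (-16 + p)/(-3 + p)
W*(U(J(2)) - 422) = 329*((-16 - 2)/(-3 - 2) - 422) = 329*(-18/(-5) - 422) = 329*(-⅕*(-18) - 422) = 329*(18/5 - 422) = 329*(-2092/5) = -688268/5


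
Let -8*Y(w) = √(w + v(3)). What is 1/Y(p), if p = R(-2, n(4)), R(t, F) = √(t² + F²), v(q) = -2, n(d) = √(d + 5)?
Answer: -8/√(-2 + √13) ≈ -6.3136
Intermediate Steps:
n(d) = √(5 + d)
R(t, F) = √(F² + t²)
p = √13 (p = √((√(5 + 4))² + (-2)²) = √((√9)² + 4) = √(3² + 4) = √(9 + 4) = √13 ≈ 3.6056)
Y(w) = -√(-2 + w)/8 (Y(w) = -√(w - 2)/8 = -√(-2 + w)/8)
1/Y(p) = 1/(-√(-2 + √13)/8) = -8/√(-2 + √13)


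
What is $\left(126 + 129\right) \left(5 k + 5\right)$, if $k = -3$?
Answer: $-2550$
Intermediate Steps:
$\left(126 + 129\right) \left(5 k + 5\right) = \left(126 + 129\right) \left(5 \left(-3\right) + 5\right) = 255 \left(-15 + 5\right) = 255 \left(-10\right) = -2550$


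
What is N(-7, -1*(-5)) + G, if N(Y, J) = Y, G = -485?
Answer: -492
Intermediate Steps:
N(-7, -1*(-5)) + G = -7 - 485 = -492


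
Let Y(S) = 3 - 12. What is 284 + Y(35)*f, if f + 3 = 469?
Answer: -3910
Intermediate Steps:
Y(S) = -9
f = 466 (f = -3 + 469 = 466)
284 + Y(35)*f = 284 - 9*466 = 284 - 4194 = -3910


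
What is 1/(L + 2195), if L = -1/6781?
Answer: 6781/14884294 ≈ 0.00045558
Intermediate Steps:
L = -1/6781 (L = -1*1/6781 = -1/6781 ≈ -0.00014747)
1/(L + 2195) = 1/(-1/6781 + 2195) = 1/(14884294/6781) = 6781/14884294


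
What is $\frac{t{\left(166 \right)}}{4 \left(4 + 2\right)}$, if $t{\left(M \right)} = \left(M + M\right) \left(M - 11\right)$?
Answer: $\frac{12865}{6} \approx 2144.2$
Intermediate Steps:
$t{\left(M \right)} = 2 M \left(-11 + M\right)$
$\frac{t{\left(166 \right)}}{4 \left(4 + 2\right)} = \frac{2 \cdot 166 \left(-11 + 166\right)}{4 \left(4 + 2\right)} = \frac{2 \cdot 166 \cdot 155}{4 \cdot 6} = \frac{51460}{24} = 51460 \cdot \frac{1}{24} = \frac{12865}{6}$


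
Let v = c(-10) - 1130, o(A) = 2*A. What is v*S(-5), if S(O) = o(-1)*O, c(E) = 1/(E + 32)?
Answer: -124295/11 ≈ -11300.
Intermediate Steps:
c(E) = 1/(32 + E)
S(O) = -2*O (S(O) = (2*(-1))*O = -2*O)
v = -24859/22 (v = 1/(32 - 10) - 1130 = 1/22 - 1130 = -24859/22 ≈ -1130.0)
v*S(-5) = -(-24859)*(-5)/11 = -24859/22*10 = -124295/11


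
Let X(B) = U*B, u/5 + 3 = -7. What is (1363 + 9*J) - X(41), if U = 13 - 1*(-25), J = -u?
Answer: 255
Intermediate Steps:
u = -50 (u = -15 + 5*(-7) = -15 - 35 = -50)
J = 50 (J = -1*(-50) = 50)
U = 38 (U = 13 + 25 = 38)
X(B) = 38*B
(1363 + 9*J) - X(41) = (1363 + 9*50) - 38*41 = (1363 + 450) - 1*1558 = 1813 - 1558 = 255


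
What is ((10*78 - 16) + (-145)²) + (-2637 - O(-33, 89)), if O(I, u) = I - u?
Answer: 19274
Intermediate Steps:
((10*78 - 16) + (-145)²) + (-2637 - O(-33, 89)) = ((10*78 - 16) + (-145)²) + (-2637 - (-33 - 1*89)) = ((780 - 16) + 21025) + (-2637 - (-33 - 89)) = (764 + 21025) + (-2637 - 1*(-122)) = 21789 + (-2637 + 122) = 21789 - 2515 = 19274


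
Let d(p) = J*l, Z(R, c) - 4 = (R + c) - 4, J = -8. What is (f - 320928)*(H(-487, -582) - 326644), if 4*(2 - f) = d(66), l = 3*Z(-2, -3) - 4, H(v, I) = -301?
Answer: 104937574980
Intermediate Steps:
Z(R, c) = R + c (Z(R, c) = 4 + ((R + c) - 4) = 4 + (-4 + R + c) = R + c)
l = -19 (l = 3*(-2 - 3) - 4 = 3*(-5) - 4 = -15 - 4 = -19)
d(p) = 152 (d(p) = -8*(-19) = 152)
f = -36 (f = 2 - ¼*152 = 2 - 38 = -36)
(f - 320928)*(H(-487, -582) - 326644) = (-36 - 320928)*(-301 - 326644) = -320964*(-326945) = 104937574980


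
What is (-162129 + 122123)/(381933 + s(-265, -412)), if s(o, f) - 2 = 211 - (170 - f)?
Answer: -20003/190782 ≈ -0.10485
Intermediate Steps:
s(o, f) = 43 + f (s(o, f) = 2 + (211 - (170 - f)) = 2 + (211 + (-170 + f)) = 2 + (41 + f) = 43 + f)
(-162129 + 122123)/(381933 + s(-265, -412)) = (-162129 + 122123)/(381933 + (43 - 412)) = -40006/(381933 - 369) = -40006/381564 = -40006*1/381564 = -20003/190782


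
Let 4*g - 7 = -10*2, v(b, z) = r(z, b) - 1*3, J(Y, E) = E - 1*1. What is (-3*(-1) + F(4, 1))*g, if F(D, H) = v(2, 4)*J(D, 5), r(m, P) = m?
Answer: -91/4 ≈ -22.750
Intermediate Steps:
J(Y, E) = -1 + E (J(Y, E) = E - 1 = -1 + E)
v(b, z) = -3 + z (v(b, z) = z - 1*3 = z - 3 = -3 + z)
F(D, H) = 4 (F(D, H) = (-3 + 4)*(-1 + 5) = 1*4 = 4)
g = -13/4 (g = 7/4 + (-10*2)/4 = 7/4 + (¼)*(-20) = 7/4 - 5 = -13/4 ≈ -3.2500)
(-3*(-1) + F(4, 1))*g = (-3*(-1) + 4)*(-13/4) = (3 + 4)*(-13/4) = 7*(-13/4) = -91/4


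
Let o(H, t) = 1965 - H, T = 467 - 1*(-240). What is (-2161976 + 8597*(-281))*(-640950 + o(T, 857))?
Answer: 2928339178236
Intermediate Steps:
T = 707 (T = 467 + 240 = 707)
(-2161976 + 8597*(-281))*(-640950 + o(T, 857)) = (-2161976 + 8597*(-281))*(-640950 + (1965 - 1*707)) = (-2161976 - 2415757)*(-640950 + (1965 - 707)) = -4577733*(-640950 + 1258) = -4577733*(-639692) = 2928339178236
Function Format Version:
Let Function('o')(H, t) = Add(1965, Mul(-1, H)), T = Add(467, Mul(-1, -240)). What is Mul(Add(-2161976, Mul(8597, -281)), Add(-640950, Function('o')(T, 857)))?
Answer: 2928339178236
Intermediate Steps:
T = 707 (T = Add(467, 240) = 707)
Mul(Add(-2161976, Mul(8597, -281)), Add(-640950, Function('o')(T, 857))) = Mul(Add(-2161976, Mul(8597, -281)), Add(-640950, Add(1965, Mul(-1, 707)))) = Mul(Add(-2161976, -2415757), Add(-640950, Add(1965, -707))) = Mul(-4577733, Add(-640950, 1258)) = Mul(-4577733, -639692) = 2928339178236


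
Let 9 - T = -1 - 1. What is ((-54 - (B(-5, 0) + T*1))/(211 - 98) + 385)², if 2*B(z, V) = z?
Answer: 7549003225/51076 ≈ 1.4780e+5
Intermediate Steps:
B(z, V) = z/2
T = 11 (T = 9 - (-1 - 1) = 9 - 1*(-2) = 9 + 2 = 11)
((-54 - (B(-5, 0) + T*1))/(211 - 98) + 385)² = ((-54 - ((½)*(-5) + 11*1))/(211 - 98) + 385)² = ((-54 - (-5/2 + 11))/113 + 385)² = ((-54 - 1*17/2)*(1/113) + 385)² = ((-54 - 17/2)*(1/113) + 385)² = (-125/2*1/113 + 385)² = (-125/226 + 385)² = (86885/226)² = 7549003225/51076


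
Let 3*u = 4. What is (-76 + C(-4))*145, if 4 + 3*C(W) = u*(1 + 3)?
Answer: -98600/9 ≈ -10956.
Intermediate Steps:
u = 4/3 (u = (1/3)*4 = 4/3 ≈ 1.3333)
C(W) = 4/9 (C(W) = -4/3 + (4*(1 + 3)/3)/3 = -4/3 + ((4/3)*4)/3 = -4/3 + (1/3)*(16/3) = -4/3 + 16/9 = 4/9)
(-76 + C(-4))*145 = (-76 + 4/9)*145 = -680/9*145 = -98600/9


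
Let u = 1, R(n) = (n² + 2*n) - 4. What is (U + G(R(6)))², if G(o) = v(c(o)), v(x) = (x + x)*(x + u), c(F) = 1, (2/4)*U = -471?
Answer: 879844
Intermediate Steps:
R(n) = -4 + n² + 2*n
U = -942 (U = 2*(-471) = -942)
v(x) = 2*x*(1 + x) (v(x) = (x + x)*(x + 1) = (2*x)*(1 + x) = 2*x*(1 + x))
G(o) = 4 (G(o) = 2*1*(1 + 1) = 2*1*2 = 4)
(U + G(R(6)))² = (-942 + 4)² = (-938)² = 879844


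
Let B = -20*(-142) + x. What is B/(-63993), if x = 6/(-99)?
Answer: -93718/2111769 ≈ -0.044379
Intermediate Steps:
x = -2/33 (x = 6*(-1/99) = -2/33 ≈ -0.060606)
B = 93718/33 (B = -20*(-142) - 2/33 = 2840 - 2/33 = 93718/33 ≈ 2839.9)
B/(-63993) = (93718/33)/(-63993) = (93718/33)*(-1/63993) = -93718/2111769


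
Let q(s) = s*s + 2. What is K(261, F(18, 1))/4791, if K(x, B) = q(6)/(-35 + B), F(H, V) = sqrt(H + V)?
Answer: -665/2888973 - 19*sqrt(19)/2888973 ≈ -0.00025885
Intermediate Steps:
q(s) = 2 + s**2 (q(s) = s**2 + 2 = 2 + s**2)
K(x, B) = 38/(-35 + B) (K(x, B) = (2 + 6**2)/(-35 + B) = (2 + 36)/(-35 + B) = 38/(-35 + B))
K(261, F(18, 1))/4791 = (38/(-35 + sqrt(18 + 1)))/4791 = (38/(-35 + sqrt(19)))*(1/4791) = 38/(4791*(-35 + sqrt(19)))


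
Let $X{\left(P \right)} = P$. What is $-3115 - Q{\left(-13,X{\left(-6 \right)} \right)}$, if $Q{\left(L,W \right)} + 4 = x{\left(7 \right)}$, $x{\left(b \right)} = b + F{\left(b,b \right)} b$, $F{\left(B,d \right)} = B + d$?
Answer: $-3216$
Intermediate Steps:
$x{\left(b \right)} = b + 2 b^{2}$ ($x{\left(b \right)} = b + \left(b + b\right) b = b + 2 b b = b + 2 b^{2}$)
$Q{\left(L,W \right)} = 101$ ($Q{\left(L,W \right)} = -4 + 7 \left(1 + 2 \cdot 7\right) = -4 + 7 \left(1 + 14\right) = -4 + 7 \cdot 15 = -4 + 105 = 101$)
$-3115 - Q{\left(-13,X{\left(-6 \right)} \right)} = -3115 - 101 = -3216$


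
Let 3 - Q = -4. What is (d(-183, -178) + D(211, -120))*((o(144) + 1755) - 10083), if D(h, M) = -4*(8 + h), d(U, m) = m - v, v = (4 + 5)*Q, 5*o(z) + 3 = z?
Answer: 46354383/5 ≈ 9.2709e+6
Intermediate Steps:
Q = 7 (Q = 3 - 1*(-4) = 3 + 4 = 7)
o(z) = -⅗ + z/5
v = 63 (v = (4 + 5)*7 = 9*7 = 63)
d(U, m) = -63 + m (d(U, m) = m - 1*63 = m - 63 = -63 + m)
D(h, M) = -32 - 4*h
(d(-183, -178) + D(211, -120))*((o(144) + 1755) - 10083) = ((-63 - 178) + (-32 - 4*211))*(((-⅗ + (⅕)*144) + 1755) - 10083) = (-241 + (-32 - 844))*(((-⅗ + 144/5) + 1755) - 10083) = (-241 - 876)*((141/5 + 1755) - 10083) = -1117*(8916/5 - 10083) = -1117*(-41499/5) = 46354383/5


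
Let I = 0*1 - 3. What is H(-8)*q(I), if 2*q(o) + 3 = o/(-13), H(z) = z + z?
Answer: 288/13 ≈ 22.154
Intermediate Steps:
H(z) = 2*z
I = -3 (I = 0 - 3 = -3)
q(o) = -3/2 - o/26 (q(o) = -3/2 + (o/(-13))/2 = -3/2 + (o*(-1/13))/2 = -3/2 + (-o/13)/2 = -3/2 - o/26)
H(-8)*q(I) = (2*(-8))*(-3/2 - 1/26*(-3)) = -16*(-3/2 + 3/26) = -16*(-18/13) = 288/13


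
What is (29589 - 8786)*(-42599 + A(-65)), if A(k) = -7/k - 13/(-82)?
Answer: -4723347174553/5330 ≈ -8.8618e+8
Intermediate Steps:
A(k) = 13/82 - 7/k (A(k) = -7/k - 13*(-1/82) = -7/k + 13/82 = 13/82 - 7/k)
(29589 - 8786)*(-42599 + A(-65)) = (29589 - 8786)*(-42599 + (13/82 - 7/(-65))) = 20803*(-42599 + (13/82 - 7*(-1/65))) = 20803*(-42599 + (13/82 + 7/65)) = 20803*(-42599 + 1419/5330) = 20803*(-227051251/5330) = -4723347174553/5330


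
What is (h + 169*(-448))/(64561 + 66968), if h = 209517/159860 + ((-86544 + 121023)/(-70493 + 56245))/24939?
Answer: -119461358918178421/207535199948033880 ≈ -0.57562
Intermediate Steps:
h = 2067842958219/1577866477720 (h = 209517*(1/159860) + (34479/(-14248))*(1/24939) = 209517/159860 + (34479*(-1/14248))*(1/24939) = 209517/159860 - 34479/14248*1/24939 = 209517/159860 - 3831/39481208 = 2067842958219/1577866477720 ≈ 1.3105)
(h + 169*(-448))/(64561 + 66968) = (2067842958219/1577866477720 + 169*(-448))/(64561 + 66968) = (2067842958219/1577866477720 - 75712)/131529 = -119461358918178421/1577866477720*1/131529 = -119461358918178421/207535199948033880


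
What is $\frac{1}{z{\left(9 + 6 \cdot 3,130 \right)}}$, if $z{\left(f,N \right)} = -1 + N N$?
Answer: $\frac{1}{16899} \approx 5.9175 \cdot 10^{-5}$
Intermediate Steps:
$z{\left(f,N \right)} = -1 + N^{2}$
$\frac{1}{z{\left(9 + 6 \cdot 3,130 \right)}} = \frac{1}{-1 + 130^{2}} = \frac{1}{-1 + 16900} = \frac{1}{16899}$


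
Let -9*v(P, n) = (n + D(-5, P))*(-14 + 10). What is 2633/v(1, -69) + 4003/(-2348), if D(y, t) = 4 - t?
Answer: -4724779/51656 ≈ -91.466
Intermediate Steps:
v(P, n) = 16/9 - 4*P/9 + 4*n/9 (v(P, n) = -(n + (4 - P))*(-14 + 10)/9 = -(4 + n - P)*(-4)/9 = -(-16 - 4*n + 4*P)/9 = 16/9 - 4*P/9 + 4*n/9)
2633/v(1, -69) + 4003/(-2348) = 2633/(16/9 - 4/9*1 + (4/9)*(-69)) + 4003/(-2348) = 2633/(16/9 - 4/9 - 92/3) + 4003*(-1/2348) = 2633/(-88/3) - 4003/2348 = 2633*(-3/88) - 4003/2348 = -7899/88 - 4003/2348 = -4724779/51656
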